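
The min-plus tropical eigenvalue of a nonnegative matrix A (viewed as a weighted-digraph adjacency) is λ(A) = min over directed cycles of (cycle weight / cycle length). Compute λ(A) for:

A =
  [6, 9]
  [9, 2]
λ(A) = 2

Enumerate directed cycles and compute their means (weight / length). Sample:
  cycle 0 → 0: weight = 6, length = 1, mean = 6/1 ≈ 6.000
  cycle 1 → 1: weight = 2, length = 1, mean = 2/1 ≈ 2.000
  cycle 0 → 1 → 0: weight = 18, length = 2, mean = 18/2 ≈ 9.000
  cycle 1 → 0 → 1: weight = 18, length = 2, mean = 18/2 ≈ 9.000
Minimum mean = 2.000, attained e.g. along the cycle 1 → 1 with weight 2 and length 1. So λ(A) = 2/1 = 2.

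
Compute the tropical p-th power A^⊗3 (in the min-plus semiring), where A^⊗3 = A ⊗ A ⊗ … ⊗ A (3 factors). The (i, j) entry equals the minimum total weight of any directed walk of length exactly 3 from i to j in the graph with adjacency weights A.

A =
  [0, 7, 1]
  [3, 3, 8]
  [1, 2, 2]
A^⊗3 =
  [0, 3, 1]
  [3, 6, 4]
  [1, 4, 2]

Each entry (A^⊗3)_ij equals the minimum over all length-3 walks i = v_0 → v_1 → … → v_3 = j of Σ_t A[v_t][v_{t+1}]. For example, for (i, j) = (0, 2) we minimise over 9 possible intermediate vertex sequences; the minimum is 1, attained along the walk 0 → 0 → 0 → 2.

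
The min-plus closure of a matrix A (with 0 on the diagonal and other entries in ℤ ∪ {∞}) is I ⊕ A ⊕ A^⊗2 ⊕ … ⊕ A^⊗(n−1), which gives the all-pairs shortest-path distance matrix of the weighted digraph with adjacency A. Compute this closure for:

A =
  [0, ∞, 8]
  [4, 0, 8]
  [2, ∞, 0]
Closure =
  [0, ∞, 8]
  [4, 0, 8]
  [2, ∞, 0]

This is the Floyd-Warshall all-pairs shortest-path computation. For each intermediate vertex k = 0, 1, …, 2, update dist[i][j] ← min(dist[i][j], dist[i][k] + dist[k][j]). The final matrix gives, for each (i, j), the minimum total weight of any directed path from i to j (possibly empty when i = j).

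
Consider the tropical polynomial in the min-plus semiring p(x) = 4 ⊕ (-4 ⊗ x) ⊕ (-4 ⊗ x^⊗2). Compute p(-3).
p(-3) = -10

A tropical monomial a ⊗ x^⊗i evaluates to a + i · x. Evaluating each term at x = -3:
  Term 0 contributes 4 + 0 · -3 = 4
  Term 1 contributes -4 + 1 · -3 = -7
  Term 2 contributes -4 + 2 · -3 = -10
p(-3) = ⊕ of these = min[4, -7, -10] = -10.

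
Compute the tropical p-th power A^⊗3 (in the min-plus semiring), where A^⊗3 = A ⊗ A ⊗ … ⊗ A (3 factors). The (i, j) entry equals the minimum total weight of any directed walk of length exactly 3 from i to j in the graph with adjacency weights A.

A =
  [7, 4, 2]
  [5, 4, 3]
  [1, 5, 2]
A^⊗3 =
  [5, 7, 5]
  [6, 8, 6]
  [4, 7, 5]

Each entry (A^⊗3)_ij equals the minimum over all length-3 walks i = v_0 → v_1 → … → v_3 = j of Σ_t A[v_t][v_{t+1}]. For example, for (i, j) = (0, 2) we minimise over 9 possible intermediate vertex sequences; the minimum is 5, attained along the walk 0 → 2 → 0 → 2.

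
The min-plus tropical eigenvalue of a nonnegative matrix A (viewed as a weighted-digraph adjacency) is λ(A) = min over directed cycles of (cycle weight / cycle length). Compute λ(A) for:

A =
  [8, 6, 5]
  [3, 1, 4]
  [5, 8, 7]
λ(A) = 1

Enumerate directed cycles and compute their means (weight / length). Sample:
  cycle 0 → 0: weight = 8, length = 1, mean = 8/1 ≈ 8.000
  cycle 1 → 1: weight = 1, length = 1, mean = 1/1 ≈ 1.000
  cycle 2 → 2: weight = 7, length = 1, mean = 7/1 ≈ 7.000
  cycle 0 → 1 → 0: weight = 9, length = 2, mean = 9/2 ≈ 4.500
  cycle 0 → 2 → 0: weight = 10, length = 2, mean = 10/2 ≈ 5.000
  cycle 1 → 0 → 1: weight = 9, length = 2, mean = 9/2 ≈ 4.500
Minimum mean = 1.000, attained e.g. along the cycle 1 → 1 with weight 1 and length 1. So λ(A) = 1/1 = 1.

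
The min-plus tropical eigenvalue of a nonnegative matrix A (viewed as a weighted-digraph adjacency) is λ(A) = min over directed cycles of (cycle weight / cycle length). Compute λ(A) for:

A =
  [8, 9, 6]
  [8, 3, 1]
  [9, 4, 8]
λ(A) = 5/2

Enumerate directed cycles and compute their means (weight / length). Sample:
  cycle 0 → 0: weight = 8, length = 1, mean = 8/1 ≈ 8.000
  cycle 1 → 1: weight = 3, length = 1, mean = 3/1 ≈ 3.000
  cycle 2 → 2: weight = 8, length = 1, mean = 8/1 ≈ 8.000
  cycle 0 → 1 → 0: weight = 17, length = 2, mean = 17/2 ≈ 8.500
  cycle 0 → 2 → 0: weight = 15, length = 2, mean = 15/2 ≈ 7.500
  cycle 1 → 0 → 1: weight = 17, length = 2, mean = 17/2 ≈ 8.500
Minimum mean = 2.500, attained e.g. along the cycle 1 → 2 → 1 with weight 5 and length 2. So λ(A) = 5/2 = 5/2.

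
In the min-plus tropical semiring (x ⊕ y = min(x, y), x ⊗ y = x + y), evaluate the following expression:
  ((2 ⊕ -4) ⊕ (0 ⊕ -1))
((2 ⊕ -4) ⊕ (0 ⊕ -1)) = -4

Expand innermost to outermost. Recall ⊕ takes the minimum of its arguments and ⊗ takes their sum. Working out the expression ((2 ⊕ -4) ⊕ (0 ⊕ -1)) gives -4.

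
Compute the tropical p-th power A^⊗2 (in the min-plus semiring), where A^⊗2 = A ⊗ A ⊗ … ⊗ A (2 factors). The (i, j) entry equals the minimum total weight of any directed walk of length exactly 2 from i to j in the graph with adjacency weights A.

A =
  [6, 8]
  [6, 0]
A^⊗2 =
  [12, 8]
  [6, 0]

Each entry (A^⊗2)_ij equals the minimum over all length-2 walks i = v_0 → v_1 → … → v_2 = j of Σ_t A[v_t][v_{t+1}]. For example, for (i, j) = (0, 1) we minimise over 2 possible intermediate vertex sequences; the minimum is 8, attained along the walk 0 → 1 → 1.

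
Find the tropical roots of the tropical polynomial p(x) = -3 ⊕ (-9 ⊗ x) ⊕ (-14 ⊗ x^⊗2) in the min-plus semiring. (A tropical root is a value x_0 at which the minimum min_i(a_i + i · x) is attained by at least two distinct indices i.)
Roots: {5, 6}

Each tropical root is a break point of the lower envelope of the lines y = a_i + i · x (there are 3 lines, with slopes 0, 1, ..., 2). Only the lines that attain the minimum somewhere contribute to roots; other lines are dominated. Here the surviving (envelope) indices are i = 2, i = 1, i = 0.
Intersections between consecutive envelope lines give the roots: for adjacent envelope indices i < j the intersection is x = (a_i − a_j) / (j − i). Reading off the sorted break points: {5, 6}.
Verification: at each break x_0, at least two indices attain the minimum of min_i(a_i + i · x_0).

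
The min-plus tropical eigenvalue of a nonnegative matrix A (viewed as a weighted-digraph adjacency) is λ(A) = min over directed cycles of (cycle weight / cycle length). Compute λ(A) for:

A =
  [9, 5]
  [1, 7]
λ(A) = 3

Enumerate directed cycles and compute their means (weight / length). Sample:
  cycle 0 → 0: weight = 9, length = 1, mean = 9/1 ≈ 9.000
  cycle 1 → 1: weight = 7, length = 1, mean = 7/1 ≈ 7.000
  cycle 0 → 1 → 0: weight = 6, length = 2, mean = 6/2 ≈ 3.000
  cycle 1 → 0 → 1: weight = 6, length = 2, mean = 6/2 ≈ 3.000
Minimum mean = 3.000, attained e.g. along the cycle 0 → 1 → 0 with weight 6 and length 2. So λ(A) = 6/2 = 3.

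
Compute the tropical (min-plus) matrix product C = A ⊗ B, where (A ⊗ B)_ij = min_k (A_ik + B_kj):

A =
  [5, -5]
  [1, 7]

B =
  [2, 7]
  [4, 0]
A ⊗ B =
  [-1, -5]
  [3, 7]

Apply the min-plus product entry-by-entry:
  C[0][0] = min over k of (A[0][0] + B[0][0] = 5 + 2 = 7, A[0][1] + B[1][0] = -5 + 4 = -1) = -1 (attained at k = 1)
  C[0][1] = min over k of (A[0][0] + B[0][1] = 5 + 7 = 12, A[0][1] + B[1][1] = -5 + 0 = -5) = -5 (attained at k = 1)
  C[1][0] = min over k of (A[1][0] + B[0][0] = 1 + 2 = 3, A[1][1] + B[1][0] = 7 + 4 = 11) = 3 (attained at k = 0)
  C[1][1] = min over k of (A[1][0] + B[0][1] = 1 + 7 = 8, A[1][1] + B[1][1] = 7 + 0 = 7) = 7 (attained at k = 1)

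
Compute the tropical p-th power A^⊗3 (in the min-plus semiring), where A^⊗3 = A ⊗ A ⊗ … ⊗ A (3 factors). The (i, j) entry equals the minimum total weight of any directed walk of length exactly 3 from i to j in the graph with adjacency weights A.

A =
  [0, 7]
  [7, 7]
A^⊗3 =
  [0, 7]
  [7, 14]

Each entry (A^⊗3)_ij equals the minimum over all length-3 walks i = v_0 → v_1 → … → v_3 = j of Σ_t A[v_t][v_{t+1}]. For example, for (i, j) = (0, 1) we minimise over 4 possible intermediate vertex sequences; the minimum is 7, attained along the walk 0 → 0 → 0 → 1.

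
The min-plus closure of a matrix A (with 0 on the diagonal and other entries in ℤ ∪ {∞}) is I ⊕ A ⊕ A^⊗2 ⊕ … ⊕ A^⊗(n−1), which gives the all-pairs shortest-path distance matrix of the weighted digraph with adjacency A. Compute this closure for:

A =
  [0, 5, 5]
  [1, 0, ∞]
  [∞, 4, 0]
Closure =
  [0, 5, 5]
  [1, 0, 6]
  [5, 4, 0]

This is the Floyd-Warshall all-pairs shortest-path computation. For each intermediate vertex k = 0, 1, …, 2, update dist[i][j] ← min(dist[i][j], dist[i][k] + dist[k][j]). The final matrix gives, for each (i, j), the minimum total weight of any directed path from i to j (possibly empty when i = j).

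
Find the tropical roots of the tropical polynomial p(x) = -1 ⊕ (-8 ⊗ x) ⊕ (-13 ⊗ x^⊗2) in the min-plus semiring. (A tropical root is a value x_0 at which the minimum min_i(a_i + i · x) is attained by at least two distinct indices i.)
Roots: {5, 7}

Each tropical root is a break point of the lower envelope of the lines y = a_i + i · x (there are 3 lines, with slopes 0, 1, ..., 2). Only the lines that attain the minimum somewhere contribute to roots; other lines are dominated. Here the surviving (envelope) indices are i = 2, i = 1, i = 0.
Intersections between consecutive envelope lines give the roots: for adjacent envelope indices i < j the intersection is x = (a_i − a_j) / (j − i). Reading off the sorted break points: {5, 7}.
Verification: at each break x_0, at least two indices attain the minimum of min_i(a_i + i · x_0).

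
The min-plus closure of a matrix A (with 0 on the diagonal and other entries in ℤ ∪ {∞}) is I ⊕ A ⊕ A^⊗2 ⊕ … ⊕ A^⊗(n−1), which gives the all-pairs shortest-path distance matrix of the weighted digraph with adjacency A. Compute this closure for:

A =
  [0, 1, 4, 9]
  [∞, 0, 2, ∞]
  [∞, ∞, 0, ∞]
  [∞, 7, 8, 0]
Closure =
  [0, 1, 3, 9]
  [∞, 0, 2, ∞]
  [∞, ∞, 0, ∞]
  [∞, 7, 8, 0]

This is the Floyd-Warshall all-pairs shortest-path computation. For each intermediate vertex k = 0, 1, …, 3, update dist[i][j] ← min(dist[i][j], dist[i][k] + dist[k][j]). The final matrix gives, for each (i, j), the minimum total weight of any directed path from i to j (possibly empty when i = j).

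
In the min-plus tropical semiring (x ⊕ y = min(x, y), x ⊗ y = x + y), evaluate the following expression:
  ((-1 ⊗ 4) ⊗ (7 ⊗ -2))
((-1 ⊗ 4) ⊗ (7 ⊗ -2)) = 8

Expand innermost to outermost. Recall ⊕ takes the minimum of its arguments and ⊗ takes their sum. Working out the expression ((-1 ⊗ 4) ⊗ (7 ⊗ -2)) gives 8.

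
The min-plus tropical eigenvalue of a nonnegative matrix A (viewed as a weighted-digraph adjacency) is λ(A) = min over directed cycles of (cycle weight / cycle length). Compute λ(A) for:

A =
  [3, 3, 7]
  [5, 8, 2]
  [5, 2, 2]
λ(A) = 2

Enumerate directed cycles and compute their means (weight / length). Sample:
  cycle 0 → 0: weight = 3, length = 1, mean = 3/1 ≈ 3.000
  cycle 1 → 1: weight = 8, length = 1, mean = 8/1 ≈ 8.000
  cycle 2 → 2: weight = 2, length = 1, mean = 2/1 ≈ 2.000
  cycle 0 → 1 → 0: weight = 8, length = 2, mean = 8/2 ≈ 4.000
  cycle 0 → 2 → 0: weight = 12, length = 2, mean = 12/2 ≈ 6.000
  cycle 1 → 0 → 1: weight = 8, length = 2, mean = 8/2 ≈ 4.000
Minimum mean = 2.000, attained e.g. along the cycle 2 → 2 with weight 2 and length 1. So λ(A) = 2/1 = 2.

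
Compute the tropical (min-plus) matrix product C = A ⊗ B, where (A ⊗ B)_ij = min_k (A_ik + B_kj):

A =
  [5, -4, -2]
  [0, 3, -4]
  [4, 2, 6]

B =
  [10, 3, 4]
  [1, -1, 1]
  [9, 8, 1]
A ⊗ B =
  [-3, -5, -3]
  [4, 2, -3]
  [3, 1, 3]

Apply the min-plus product entry-by-entry:
  C[0][0] = min over k of (A[0][0] + B[0][0] = 5 + 10 = 15, A[0][1] + B[1][0] = -4 + 1 = -3, A[0][2] + B[2][0] = -2 + 9 = 7) = -3 (attained at k = 1)
  C[0][1] = min over k of (A[0][0] + B[0][1] = 5 + 3 = 8, A[0][1] + B[1][1] = -4 + -1 = -5, A[0][2] + B[2][1] = -2 + 8 = 6) = -5 (attained at k = 1)
  C[0][2] = min over k of (A[0][0] + B[0][2] = 5 + 4 = 9, A[0][1] + B[1][2] = -4 + 1 = -3, A[0][2] + B[2][2] = -2 + 1 = -1) = -3 (attained at k = 1)
  C[1][0] = min over k of (A[1][0] + B[0][0] = 0 + 10 = 10, A[1][1] + B[1][0] = 3 + 1 = 4, A[1][2] + B[2][0] = -4 + 9 = 5) = 4 (attained at k = 1)
  C[1][1] = min over k of (A[1][0] + B[0][1] = 0 + 3 = 3, A[1][1] + B[1][1] = 3 + -1 = 2, A[1][2] + B[2][1] = -4 + 8 = 4) = 2 (attained at k = 1)
  C[1][2] = min over k of (A[1][0] + B[0][2] = 0 + 4 = 4, A[1][1] + B[1][2] = 3 + 1 = 4, A[1][2] + B[2][2] = -4 + 1 = -3) = -3 (attained at k = 2)
  C[2][0] = min over k of (A[2][0] + B[0][0] = 4 + 10 = 14, A[2][1] + B[1][0] = 2 + 1 = 3, A[2][2] + B[2][0] = 6 + 9 = 15) = 3 (attained at k = 1)
  C[2][1] = min over k of (A[2][0] + B[0][1] = 4 + 3 = 7, A[2][1] + B[1][1] = 2 + -1 = 1, A[2][2] + B[2][1] = 6 + 8 = 14) = 1 (attained at k = 1)
  C[2][2] = min over k of (A[2][0] + B[0][2] = 4 + 4 = 8, A[2][1] + B[1][2] = 2 + 1 = 3, A[2][2] + B[2][2] = 6 + 1 = 7) = 3 (attained at k = 1)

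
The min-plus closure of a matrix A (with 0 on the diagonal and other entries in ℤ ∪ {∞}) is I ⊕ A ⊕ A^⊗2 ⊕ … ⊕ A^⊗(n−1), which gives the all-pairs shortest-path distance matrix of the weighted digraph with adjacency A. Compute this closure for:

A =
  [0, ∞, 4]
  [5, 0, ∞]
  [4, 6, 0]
Closure =
  [0, 10, 4]
  [5, 0, 9]
  [4, 6, 0]

This is the Floyd-Warshall all-pairs shortest-path computation. For each intermediate vertex k = 0, 1, …, 2, update dist[i][j] ← min(dist[i][j], dist[i][k] + dist[k][j]). The final matrix gives, for each (i, j), the minimum total weight of any directed path from i to j (possibly empty when i = j).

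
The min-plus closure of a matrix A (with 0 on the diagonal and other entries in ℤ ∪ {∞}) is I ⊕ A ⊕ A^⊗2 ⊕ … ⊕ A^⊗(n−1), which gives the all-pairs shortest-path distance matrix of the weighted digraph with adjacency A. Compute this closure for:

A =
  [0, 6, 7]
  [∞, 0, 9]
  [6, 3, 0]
Closure =
  [0, 6, 7]
  [15, 0, 9]
  [6, 3, 0]

This is the Floyd-Warshall all-pairs shortest-path computation. For each intermediate vertex k = 0, 1, …, 2, update dist[i][j] ← min(dist[i][j], dist[i][k] + dist[k][j]). The final matrix gives, for each (i, j), the minimum total weight of any directed path from i to j (possibly empty when i = j).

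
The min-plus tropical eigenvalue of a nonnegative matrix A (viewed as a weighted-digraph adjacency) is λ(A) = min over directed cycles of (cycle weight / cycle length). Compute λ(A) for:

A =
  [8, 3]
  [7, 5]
λ(A) = 5

Enumerate directed cycles and compute their means (weight / length). Sample:
  cycle 0 → 0: weight = 8, length = 1, mean = 8/1 ≈ 8.000
  cycle 1 → 1: weight = 5, length = 1, mean = 5/1 ≈ 5.000
  cycle 0 → 1 → 0: weight = 10, length = 2, mean = 10/2 ≈ 5.000
  cycle 1 → 0 → 1: weight = 10, length = 2, mean = 10/2 ≈ 5.000
Minimum mean = 5.000, attained e.g. along the cycle 1 → 1 with weight 5 and length 1. So λ(A) = 5/1 = 5.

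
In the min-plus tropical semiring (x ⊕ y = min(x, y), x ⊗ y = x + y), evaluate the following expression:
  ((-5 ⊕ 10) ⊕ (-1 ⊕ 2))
((-5 ⊕ 10) ⊕ (-1 ⊕ 2)) = -5

Expand innermost to outermost. Recall ⊕ takes the minimum of its arguments and ⊗ takes their sum. Working out the expression ((-5 ⊕ 10) ⊕ (-1 ⊕ 2)) gives -5.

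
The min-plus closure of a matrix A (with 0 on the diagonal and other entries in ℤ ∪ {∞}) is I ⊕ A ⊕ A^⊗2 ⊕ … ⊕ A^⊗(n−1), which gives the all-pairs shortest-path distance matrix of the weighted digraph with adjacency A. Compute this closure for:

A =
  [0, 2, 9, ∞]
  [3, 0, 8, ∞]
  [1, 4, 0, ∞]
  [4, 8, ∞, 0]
Closure =
  [0, 2, 9, ∞]
  [3, 0, 8, ∞]
  [1, 3, 0, ∞]
  [4, 6, 13, 0]

This is the Floyd-Warshall all-pairs shortest-path computation. For each intermediate vertex k = 0, 1, …, 3, update dist[i][j] ← min(dist[i][j], dist[i][k] + dist[k][j]). The final matrix gives, for each (i, j), the minimum total weight of any directed path from i to j (possibly empty when i = j).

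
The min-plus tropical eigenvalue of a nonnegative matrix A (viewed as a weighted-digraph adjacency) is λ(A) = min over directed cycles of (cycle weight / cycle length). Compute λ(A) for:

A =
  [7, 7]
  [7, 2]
λ(A) = 2

Enumerate directed cycles and compute their means (weight / length). Sample:
  cycle 0 → 0: weight = 7, length = 1, mean = 7/1 ≈ 7.000
  cycle 1 → 1: weight = 2, length = 1, mean = 2/1 ≈ 2.000
  cycle 0 → 1 → 0: weight = 14, length = 2, mean = 14/2 ≈ 7.000
  cycle 1 → 0 → 1: weight = 14, length = 2, mean = 14/2 ≈ 7.000
Minimum mean = 2.000, attained e.g. along the cycle 1 → 1 with weight 2 and length 1. So λ(A) = 2/1 = 2.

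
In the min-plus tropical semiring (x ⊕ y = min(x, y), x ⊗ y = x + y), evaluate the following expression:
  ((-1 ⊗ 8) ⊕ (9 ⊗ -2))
((-1 ⊗ 8) ⊕ (9 ⊗ -2)) = 7

Expand innermost to outermost. Recall ⊕ takes the minimum of its arguments and ⊗ takes their sum. Working out the expression ((-1 ⊗ 8) ⊕ (9 ⊗ -2)) gives 7.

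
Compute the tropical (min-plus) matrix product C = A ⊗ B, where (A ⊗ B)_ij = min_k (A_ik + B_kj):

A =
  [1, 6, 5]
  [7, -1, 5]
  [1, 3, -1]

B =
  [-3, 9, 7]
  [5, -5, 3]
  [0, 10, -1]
A ⊗ B =
  [-2, 1, 4]
  [4, -6, 2]
  [-2, -2, -2]

Apply the min-plus product entry-by-entry:
  C[0][0] = min over k of (A[0][0] + B[0][0] = 1 + -3 = -2, A[0][1] + B[1][0] = 6 + 5 = 11, A[0][2] + B[2][0] = 5 + 0 = 5) = -2 (attained at k = 0)
  C[0][1] = min over k of (A[0][0] + B[0][1] = 1 + 9 = 10, A[0][1] + B[1][1] = 6 + -5 = 1, A[0][2] + B[2][1] = 5 + 10 = 15) = 1 (attained at k = 1)
  C[0][2] = min over k of (A[0][0] + B[0][2] = 1 + 7 = 8, A[0][1] + B[1][2] = 6 + 3 = 9, A[0][2] + B[2][2] = 5 + -1 = 4) = 4 (attained at k = 2)
  C[1][0] = min over k of (A[1][0] + B[0][0] = 7 + -3 = 4, A[1][1] + B[1][0] = -1 + 5 = 4, A[1][2] + B[2][0] = 5 + 0 = 5) = 4 (attained at k = 0)
  C[1][1] = min over k of (A[1][0] + B[0][1] = 7 + 9 = 16, A[1][1] + B[1][1] = -1 + -5 = -6, A[1][2] + B[2][1] = 5 + 10 = 15) = -6 (attained at k = 1)
  C[1][2] = min over k of (A[1][0] + B[0][2] = 7 + 7 = 14, A[1][1] + B[1][2] = -1 + 3 = 2, A[1][2] + B[2][2] = 5 + -1 = 4) = 2 (attained at k = 1)
  C[2][0] = min over k of (A[2][0] + B[0][0] = 1 + -3 = -2, A[2][1] + B[1][0] = 3 + 5 = 8, A[2][2] + B[2][0] = -1 + 0 = -1) = -2 (attained at k = 0)
  C[2][1] = min over k of (A[2][0] + B[0][1] = 1 + 9 = 10, A[2][1] + B[1][1] = 3 + -5 = -2, A[2][2] + B[2][1] = -1 + 10 = 9) = -2 (attained at k = 1)
  C[2][2] = min over k of (A[2][0] + B[0][2] = 1 + 7 = 8, A[2][1] + B[1][2] = 3 + 3 = 6, A[2][2] + B[2][2] = -1 + -1 = -2) = -2 (attained at k = 2)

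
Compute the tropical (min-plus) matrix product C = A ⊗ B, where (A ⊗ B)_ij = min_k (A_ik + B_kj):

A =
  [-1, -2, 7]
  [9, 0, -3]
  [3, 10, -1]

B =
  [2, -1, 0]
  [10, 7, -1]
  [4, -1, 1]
A ⊗ B =
  [1, -2, -3]
  [1, -4, -2]
  [3, -2, 0]

Apply the min-plus product entry-by-entry:
  C[0][0] = min over k of (A[0][0] + B[0][0] = -1 + 2 = 1, A[0][1] + B[1][0] = -2 + 10 = 8, A[0][2] + B[2][0] = 7 + 4 = 11) = 1 (attained at k = 0)
  C[0][1] = min over k of (A[0][0] + B[0][1] = -1 + -1 = -2, A[0][1] + B[1][1] = -2 + 7 = 5, A[0][2] + B[2][1] = 7 + -1 = 6) = -2 (attained at k = 0)
  C[0][2] = min over k of (A[0][0] + B[0][2] = -1 + 0 = -1, A[0][1] + B[1][2] = -2 + -1 = -3, A[0][2] + B[2][2] = 7 + 1 = 8) = -3 (attained at k = 1)
  C[1][0] = min over k of (A[1][0] + B[0][0] = 9 + 2 = 11, A[1][1] + B[1][0] = 0 + 10 = 10, A[1][2] + B[2][0] = -3 + 4 = 1) = 1 (attained at k = 2)
  C[1][1] = min over k of (A[1][0] + B[0][1] = 9 + -1 = 8, A[1][1] + B[1][1] = 0 + 7 = 7, A[1][2] + B[2][1] = -3 + -1 = -4) = -4 (attained at k = 2)
  C[1][2] = min over k of (A[1][0] + B[0][2] = 9 + 0 = 9, A[1][1] + B[1][2] = 0 + -1 = -1, A[1][2] + B[2][2] = -3 + 1 = -2) = -2 (attained at k = 2)
  C[2][0] = min over k of (A[2][0] + B[0][0] = 3 + 2 = 5, A[2][1] + B[1][0] = 10 + 10 = 20, A[2][2] + B[2][0] = -1 + 4 = 3) = 3 (attained at k = 2)
  C[2][1] = min over k of (A[2][0] + B[0][1] = 3 + -1 = 2, A[2][1] + B[1][1] = 10 + 7 = 17, A[2][2] + B[2][1] = -1 + -1 = -2) = -2 (attained at k = 2)
  C[2][2] = min over k of (A[2][0] + B[0][2] = 3 + 0 = 3, A[2][1] + B[1][2] = 10 + -1 = 9, A[2][2] + B[2][2] = -1 + 1 = 0) = 0 (attained at k = 2)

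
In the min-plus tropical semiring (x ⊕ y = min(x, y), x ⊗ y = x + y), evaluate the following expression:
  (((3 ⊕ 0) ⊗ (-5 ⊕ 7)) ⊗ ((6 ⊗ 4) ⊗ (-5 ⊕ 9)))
(((3 ⊕ 0) ⊗ (-5 ⊕ 7)) ⊗ ((6 ⊗ 4) ⊗ (-5 ⊕ 9))) = 0

Expand innermost to outermost. Recall ⊕ takes the minimum of its arguments and ⊗ takes their sum. Working out the expression (((3 ⊕ 0) ⊗ (-5 ⊕ 7)) ⊗ ((6 ⊗ 4) ⊗ (-5 ⊕ 9))) gives 0.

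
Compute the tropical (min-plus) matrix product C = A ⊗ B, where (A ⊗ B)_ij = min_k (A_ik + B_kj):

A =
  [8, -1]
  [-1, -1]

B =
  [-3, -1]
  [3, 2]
A ⊗ B =
  [2, 1]
  [-4, -2]

Apply the min-plus product entry-by-entry:
  C[0][0] = min over k of (A[0][0] + B[0][0] = 8 + -3 = 5, A[0][1] + B[1][0] = -1 + 3 = 2) = 2 (attained at k = 1)
  C[0][1] = min over k of (A[0][0] + B[0][1] = 8 + -1 = 7, A[0][1] + B[1][1] = -1 + 2 = 1) = 1 (attained at k = 1)
  C[1][0] = min over k of (A[1][0] + B[0][0] = -1 + -3 = -4, A[1][1] + B[1][0] = -1 + 3 = 2) = -4 (attained at k = 0)
  C[1][1] = min over k of (A[1][0] + B[0][1] = -1 + -1 = -2, A[1][1] + B[1][1] = -1 + 2 = 1) = -2 (attained at k = 0)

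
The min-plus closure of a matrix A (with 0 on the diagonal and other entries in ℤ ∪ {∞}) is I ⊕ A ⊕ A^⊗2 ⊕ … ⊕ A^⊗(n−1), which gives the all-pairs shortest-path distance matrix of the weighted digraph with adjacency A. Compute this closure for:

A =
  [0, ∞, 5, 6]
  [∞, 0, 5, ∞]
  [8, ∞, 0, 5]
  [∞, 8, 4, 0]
Closure =
  [0, 14, 5, 6]
  [13, 0, 5, 10]
  [8, 13, 0, 5]
  [12, 8, 4, 0]

This is the Floyd-Warshall all-pairs shortest-path computation. For each intermediate vertex k = 0, 1, …, 3, update dist[i][j] ← min(dist[i][j], dist[i][k] + dist[k][j]). The final matrix gives, for each (i, j), the minimum total weight of any directed path from i to j (possibly empty when i = j).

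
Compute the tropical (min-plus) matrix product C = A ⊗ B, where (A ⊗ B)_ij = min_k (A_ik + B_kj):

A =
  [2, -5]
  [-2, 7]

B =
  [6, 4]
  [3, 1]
A ⊗ B =
  [-2, -4]
  [4, 2]

Apply the min-plus product entry-by-entry:
  C[0][0] = min over k of (A[0][0] + B[0][0] = 2 + 6 = 8, A[0][1] + B[1][0] = -5 + 3 = -2) = -2 (attained at k = 1)
  C[0][1] = min over k of (A[0][0] + B[0][1] = 2 + 4 = 6, A[0][1] + B[1][1] = -5 + 1 = -4) = -4 (attained at k = 1)
  C[1][0] = min over k of (A[1][0] + B[0][0] = -2 + 6 = 4, A[1][1] + B[1][0] = 7 + 3 = 10) = 4 (attained at k = 0)
  C[1][1] = min over k of (A[1][0] + B[0][1] = -2 + 4 = 2, A[1][1] + B[1][1] = 7 + 1 = 8) = 2 (attained at k = 0)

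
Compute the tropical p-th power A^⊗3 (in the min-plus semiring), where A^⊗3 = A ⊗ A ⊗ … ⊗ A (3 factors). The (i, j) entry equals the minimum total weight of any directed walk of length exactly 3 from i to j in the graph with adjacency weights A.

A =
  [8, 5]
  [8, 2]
A^⊗3 =
  [15, 9]
  [12, 6]

Each entry (A^⊗3)_ij equals the minimum over all length-3 walks i = v_0 → v_1 → … → v_3 = j of Σ_t A[v_t][v_{t+1}]. For example, for (i, j) = (0, 1) we minimise over 4 possible intermediate vertex sequences; the minimum is 9, attained along the walk 0 → 1 → 1 → 1.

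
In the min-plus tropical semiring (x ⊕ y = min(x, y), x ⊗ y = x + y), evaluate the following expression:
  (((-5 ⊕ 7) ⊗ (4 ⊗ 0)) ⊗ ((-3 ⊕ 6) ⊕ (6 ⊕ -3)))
(((-5 ⊕ 7) ⊗ (4 ⊗ 0)) ⊗ ((-3 ⊕ 6) ⊕ (6 ⊕ -3))) = -4

Expand innermost to outermost. Recall ⊕ takes the minimum of its arguments and ⊗ takes their sum. Working out the expression (((-5 ⊕ 7) ⊗ (4 ⊗ 0)) ⊗ ((-3 ⊕ 6) ⊕ (6 ⊕ -3))) gives -4.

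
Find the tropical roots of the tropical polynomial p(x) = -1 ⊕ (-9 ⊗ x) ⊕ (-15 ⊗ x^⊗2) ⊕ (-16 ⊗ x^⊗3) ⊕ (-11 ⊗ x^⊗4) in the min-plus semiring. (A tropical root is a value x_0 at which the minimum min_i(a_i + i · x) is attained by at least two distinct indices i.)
Roots: {-5, 1, 6, 8}

Each tropical root is a break point of the lower envelope of the lines y = a_i + i · x (there are 5 lines, with slopes 0, 1, ..., 4). Only the lines that attain the minimum somewhere contribute to roots; other lines are dominated. Here the surviving (envelope) indices are i = 4, i = 3, i = 2, i = 1, i = 0.
Intersections between consecutive envelope lines give the roots: for adjacent envelope indices i < j the intersection is x = (a_i − a_j) / (j − i). Reading off the sorted break points: {-5, 1, 6, 8}.
Verification: at each break x_0, at least two indices attain the minimum of min_i(a_i + i · x_0).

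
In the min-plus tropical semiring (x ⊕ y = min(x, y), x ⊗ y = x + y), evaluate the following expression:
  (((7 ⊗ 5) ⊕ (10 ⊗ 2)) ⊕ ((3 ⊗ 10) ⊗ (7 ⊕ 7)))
(((7 ⊗ 5) ⊕ (10 ⊗ 2)) ⊕ ((3 ⊗ 10) ⊗ (7 ⊕ 7))) = 12

Expand innermost to outermost. Recall ⊕ takes the minimum of its arguments and ⊗ takes their sum. Working out the expression (((7 ⊗ 5) ⊕ (10 ⊗ 2)) ⊕ ((3 ⊗ 10) ⊗ (7 ⊕ 7))) gives 12.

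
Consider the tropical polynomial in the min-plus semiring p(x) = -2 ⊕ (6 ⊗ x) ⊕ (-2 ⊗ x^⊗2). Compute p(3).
p(3) = -2

A tropical monomial a ⊗ x^⊗i evaluates to a + i · x. Evaluating each term at x = 3:
  Term 0 contributes -2 + 0 · 3 = -2
  Term 1 contributes 6 + 1 · 3 = 9
  Term 2 contributes -2 + 2 · 3 = 4
p(3) = ⊕ of these = min[-2, 9, 4] = -2.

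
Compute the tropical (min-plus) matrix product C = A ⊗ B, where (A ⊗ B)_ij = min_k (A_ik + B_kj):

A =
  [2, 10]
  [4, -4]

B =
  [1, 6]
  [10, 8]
A ⊗ B =
  [3, 8]
  [5, 4]

Apply the min-plus product entry-by-entry:
  C[0][0] = min over k of (A[0][0] + B[0][0] = 2 + 1 = 3, A[0][1] + B[1][0] = 10 + 10 = 20) = 3 (attained at k = 0)
  C[0][1] = min over k of (A[0][0] + B[0][1] = 2 + 6 = 8, A[0][1] + B[1][1] = 10 + 8 = 18) = 8 (attained at k = 0)
  C[1][0] = min over k of (A[1][0] + B[0][0] = 4 + 1 = 5, A[1][1] + B[1][0] = -4 + 10 = 6) = 5 (attained at k = 0)
  C[1][1] = min over k of (A[1][0] + B[0][1] = 4 + 6 = 10, A[1][1] + B[1][1] = -4 + 8 = 4) = 4 (attained at k = 1)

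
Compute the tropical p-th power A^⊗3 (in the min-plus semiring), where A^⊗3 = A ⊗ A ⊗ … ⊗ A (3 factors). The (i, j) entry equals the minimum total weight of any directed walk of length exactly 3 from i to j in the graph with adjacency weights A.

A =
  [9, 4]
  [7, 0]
A^⊗3 =
  [11, 4]
  [7, 0]

Each entry (A^⊗3)_ij equals the minimum over all length-3 walks i = v_0 → v_1 → … → v_3 = j of Σ_t A[v_t][v_{t+1}]. For example, for (i, j) = (0, 1) we minimise over 4 possible intermediate vertex sequences; the minimum is 4, attained along the walk 0 → 1 → 1 → 1.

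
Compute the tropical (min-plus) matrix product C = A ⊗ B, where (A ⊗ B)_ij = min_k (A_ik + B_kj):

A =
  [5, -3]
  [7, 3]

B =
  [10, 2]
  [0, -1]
A ⊗ B =
  [-3, -4]
  [3, 2]

Apply the min-plus product entry-by-entry:
  C[0][0] = min over k of (A[0][0] + B[0][0] = 5 + 10 = 15, A[0][1] + B[1][0] = -3 + 0 = -3) = -3 (attained at k = 1)
  C[0][1] = min over k of (A[0][0] + B[0][1] = 5 + 2 = 7, A[0][1] + B[1][1] = -3 + -1 = -4) = -4 (attained at k = 1)
  C[1][0] = min over k of (A[1][0] + B[0][0] = 7 + 10 = 17, A[1][1] + B[1][0] = 3 + 0 = 3) = 3 (attained at k = 1)
  C[1][1] = min over k of (A[1][0] + B[0][1] = 7 + 2 = 9, A[1][1] + B[1][1] = 3 + -1 = 2) = 2 (attained at k = 1)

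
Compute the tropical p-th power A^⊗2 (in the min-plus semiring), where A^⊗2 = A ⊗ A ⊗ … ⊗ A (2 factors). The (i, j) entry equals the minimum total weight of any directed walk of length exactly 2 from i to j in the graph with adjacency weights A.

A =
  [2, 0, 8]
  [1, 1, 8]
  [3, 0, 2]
A^⊗2 =
  [1, 1, 8]
  [2, 1, 9]
  [1, 1, 4]

Each entry (A^⊗2)_ij equals the minimum over all length-2 walks i = v_0 → v_1 → … → v_2 = j of Σ_t A[v_t][v_{t+1}]. For example, for (i, j) = (0, 2) we minimise over 3 possible intermediate vertex sequences; the minimum is 8, attained along the walk 0 → 1 → 2.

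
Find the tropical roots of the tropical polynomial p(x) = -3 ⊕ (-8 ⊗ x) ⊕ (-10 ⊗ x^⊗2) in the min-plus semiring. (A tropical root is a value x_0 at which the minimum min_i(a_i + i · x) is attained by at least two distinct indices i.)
Roots: {2, 5}

Each tropical root is a break point of the lower envelope of the lines y = a_i + i · x (there are 3 lines, with slopes 0, 1, ..., 2). Only the lines that attain the minimum somewhere contribute to roots; other lines are dominated. Here the surviving (envelope) indices are i = 2, i = 1, i = 0.
Intersections between consecutive envelope lines give the roots: for adjacent envelope indices i < j the intersection is x = (a_i − a_j) / (j − i). Reading off the sorted break points: {2, 5}.
Verification: at each break x_0, at least two indices attain the minimum of min_i(a_i + i · x_0).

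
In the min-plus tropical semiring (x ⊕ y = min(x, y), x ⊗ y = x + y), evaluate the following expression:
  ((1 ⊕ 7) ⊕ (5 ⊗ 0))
((1 ⊕ 7) ⊕ (5 ⊗ 0)) = 1

Expand innermost to outermost. Recall ⊕ takes the minimum of its arguments and ⊗ takes their sum. Working out the expression ((1 ⊕ 7) ⊕ (5 ⊗ 0)) gives 1.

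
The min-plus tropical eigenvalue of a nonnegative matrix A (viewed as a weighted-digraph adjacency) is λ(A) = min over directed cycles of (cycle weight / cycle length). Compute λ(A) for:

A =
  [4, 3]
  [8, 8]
λ(A) = 4

Enumerate directed cycles and compute their means (weight / length). Sample:
  cycle 0 → 0: weight = 4, length = 1, mean = 4/1 ≈ 4.000
  cycle 1 → 1: weight = 8, length = 1, mean = 8/1 ≈ 8.000
  cycle 0 → 1 → 0: weight = 11, length = 2, mean = 11/2 ≈ 5.500
  cycle 1 → 0 → 1: weight = 11, length = 2, mean = 11/2 ≈ 5.500
Minimum mean = 4.000, attained e.g. along the cycle 0 → 0 with weight 4 and length 1. So λ(A) = 4/1 = 4.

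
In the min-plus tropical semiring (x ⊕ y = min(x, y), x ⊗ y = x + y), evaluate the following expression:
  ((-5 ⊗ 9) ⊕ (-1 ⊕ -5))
((-5 ⊗ 9) ⊕ (-1 ⊕ -5)) = -5

Expand innermost to outermost. Recall ⊕ takes the minimum of its arguments and ⊗ takes their sum. Working out the expression ((-5 ⊗ 9) ⊕ (-1 ⊕ -5)) gives -5.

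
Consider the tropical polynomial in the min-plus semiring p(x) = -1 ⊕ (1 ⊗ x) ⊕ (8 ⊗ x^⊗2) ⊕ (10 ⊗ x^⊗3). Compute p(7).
p(7) = -1

A tropical monomial a ⊗ x^⊗i evaluates to a + i · x. Evaluating each term at x = 7:
  Term 0 contributes -1 + 0 · 7 = -1
  Term 1 contributes 1 + 1 · 7 = 8
  Term 2 contributes 8 + 2 · 7 = 22
  Term 3 contributes 10 + 3 · 7 = 31
p(7) = ⊕ of these = min[-1, 8, 22, 31] = -1.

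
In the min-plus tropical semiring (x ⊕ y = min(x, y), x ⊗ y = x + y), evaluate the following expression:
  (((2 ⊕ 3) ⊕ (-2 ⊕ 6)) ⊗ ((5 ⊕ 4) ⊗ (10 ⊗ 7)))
(((2 ⊕ 3) ⊕ (-2 ⊕ 6)) ⊗ ((5 ⊕ 4) ⊗ (10 ⊗ 7))) = 19

Expand innermost to outermost. Recall ⊕ takes the minimum of its arguments and ⊗ takes their sum. Working out the expression (((2 ⊕ 3) ⊕ (-2 ⊕ 6)) ⊗ ((5 ⊕ 4) ⊗ (10 ⊗ 7))) gives 19.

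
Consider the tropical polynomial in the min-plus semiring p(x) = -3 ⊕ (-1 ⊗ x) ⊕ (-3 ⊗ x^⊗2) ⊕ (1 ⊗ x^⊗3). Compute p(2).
p(2) = -3

A tropical monomial a ⊗ x^⊗i evaluates to a + i · x. Evaluating each term at x = 2:
  Term 0 contributes -3 + 0 · 2 = -3
  Term 1 contributes -1 + 1 · 2 = 1
  Term 2 contributes -3 + 2 · 2 = 1
  Term 3 contributes 1 + 3 · 2 = 7
p(2) = ⊕ of these = min[-3, 1, 1, 7] = -3.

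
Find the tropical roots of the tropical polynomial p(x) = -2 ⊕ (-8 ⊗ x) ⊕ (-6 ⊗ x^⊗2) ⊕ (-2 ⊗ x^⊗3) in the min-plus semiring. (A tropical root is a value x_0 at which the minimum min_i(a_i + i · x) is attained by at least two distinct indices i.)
Roots: {-4, -2, 6}

Each tropical root is a break point of the lower envelope of the lines y = a_i + i · x (there are 4 lines, with slopes 0, 1, ..., 3). Only the lines that attain the minimum somewhere contribute to roots; other lines are dominated. Here the surviving (envelope) indices are i = 3, i = 2, i = 1, i = 0.
Intersections between consecutive envelope lines give the roots: for adjacent envelope indices i < j the intersection is x = (a_i − a_j) / (j − i). Reading off the sorted break points: {-4, -2, 6}.
Verification: at each break x_0, at least two indices attain the minimum of min_i(a_i + i · x_0).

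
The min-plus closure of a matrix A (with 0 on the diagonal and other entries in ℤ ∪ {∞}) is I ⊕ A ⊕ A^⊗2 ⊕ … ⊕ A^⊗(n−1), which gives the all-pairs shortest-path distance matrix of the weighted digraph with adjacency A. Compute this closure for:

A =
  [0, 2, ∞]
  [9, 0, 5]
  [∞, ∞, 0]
Closure =
  [0, 2, 7]
  [9, 0, 5]
  [∞, ∞, 0]

This is the Floyd-Warshall all-pairs shortest-path computation. For each intermediate vertex k = 0, 1, …, 2, update dist[i][j] ← min(dist[i][j], dist[i][k] + dist[k][j]). The final matrix gives, for each (i, j), the minimum total weight of any directed path from i to j (possibly empty when i = j).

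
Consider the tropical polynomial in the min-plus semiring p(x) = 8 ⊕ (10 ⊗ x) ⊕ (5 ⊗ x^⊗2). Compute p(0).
p(0) = 5

A tropical monomial a ⊗ x^⊗i evaluates to a + i · x. Evaluating each term at x = 0:
  Term 0 contributes 8 + 0 · 0 = 8
  Term 1 contributes 10 + 1 · 0 = 10
  Term 2 contributes 5 + 2 · 0 = 5
p(0) = ⊕ of these = min[8, 10, 5] = 5.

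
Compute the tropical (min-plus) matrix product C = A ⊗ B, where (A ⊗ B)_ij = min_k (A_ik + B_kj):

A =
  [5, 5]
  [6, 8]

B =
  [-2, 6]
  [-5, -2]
A ⊗ B =
  [0, 3]
  [3, 6]

Apply the min-plus product entry-by-entry:
  C[0][0] = min over k of (A[0][0] + B[0][0] = 5 + -2 = 3, A[0][1] + B[1][0] = 5 + -5 = 0) = 0 (attained at k = 1)
  C[0][1] = min over k of (A[0][0] + B[0][1] = 5 + 6 = 11, A[0][1] + B[1][1] = 5 + -2 = 3) = 3 (attained at k = 1)
  C[1][0] = min over k of (A[1][0] + B[0][0] = 6 + -2 = 4, A[1][1] + B[1][0] = 8 + -5 = 3) = 3 (attained at k = 1)
  C[1][1] = min over k of (A[1][0] + B[0][1] = 6 + 6 = 12, A[1][1] + B[1][1] = 8 + -2 = 6) = 6 (attained at k = 1)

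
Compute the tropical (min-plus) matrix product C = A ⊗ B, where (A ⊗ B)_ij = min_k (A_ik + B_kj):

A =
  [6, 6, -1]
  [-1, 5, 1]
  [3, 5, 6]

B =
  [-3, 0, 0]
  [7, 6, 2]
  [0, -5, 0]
A ⊗ B =
  [-1, -6, -1]
  [-4, -4, -1]
  [0, 1, 3]

Apply the min-plus product entry-by-entry:
  C[0][0] = min over k of (A[0][0] + B[0][0] = 6 + -3 = 3, A[0][1] + B[1][0] = 6 + 7 = 13, A[0][2] + B[2][0] = -1 + 0 = -1) = -1 (attained at k = 2)
  C[0][1] = min over k of (A[0][0] + B[0][1] = 6 + 0 = 6, A[0][1] + B[1][1] = 6 + 6 = 12, A[0][2] + B[2][1] = -1 + -5 = -6) = -6 (attained at k = 2)
  C[0][2] = min over k of (A[0][0] + B[0][2] = 6 + 0 = 6, A[0][1] + B[1][2] = 6 + 2 = 8, A[0][2] + B[2][2] = -1 + 0 = -1) = -1 (attained at k = 2)
  C[1][0] = min over k of (A[1][0] + B[0][0] = -1 + -3 = -4, A[1][1] + B[1][0] = 5 + 7 = 12, A[1][2] + B[2][0] = 1 + 0 = 1) = -4 (attained at k = 0)
  C[1][1] = min over k of (A[1][0] + B[0][1] = -1 + 0 = -1, A[1][1] + B[1][1] = 5 + 6 = 11, A[1][2] + B[2][1] = 1 + -5 = -4) = -4 (attained at k = 2)
  C[1][2] = min over k of (A[1][0] + B[0][2] = -1 + 0 = -1, A[1][1] + B[1][2] = 5 + 2 = 7, A[1][2] + B[2][2] = 1 + 0 = 1) = -1 (attained at k = 0)
  C[2][0] = min over k of (A[2][0] + B[0][0] = 3 + -3 = 0, A[2][1] + B[1][0] = 5 + 7 = 12, A[2][2] + B[2][0] = 6 + 0 = 6) = 0 (attained at k = 0)
  C[2][1] = min over k of (A[2][0] + B[0][1] = 3 + 0 = 3, A[2][1] + B[1][1] = 5 + 6 = 11, A[2][2] + B[2][1] = 6 + -5 = 1) = 1 (attained at k = 2)
  C[2][2] = min over k of (A[2][0] + B[0][2] = 3 + 0 = 3, A[2][1] + B[1][2] = 5 + 2 = 7, A[2][2] + B[2][2] = 6 + 0 = 6) = 3 (attained at k = 0)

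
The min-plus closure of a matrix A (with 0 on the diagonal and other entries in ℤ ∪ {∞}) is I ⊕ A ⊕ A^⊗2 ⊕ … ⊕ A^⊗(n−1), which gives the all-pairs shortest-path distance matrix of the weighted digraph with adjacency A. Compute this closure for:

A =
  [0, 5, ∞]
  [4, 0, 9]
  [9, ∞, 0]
Closure =
  [0, 5, 14]
  [4, 0, 9]
  [9, 14, 0]

This is the Floyd-Warshall all-pairs shortest-path computation. For each intermediate vertex k = 0, 1, …, 2, update dist[i][j] ← min(dist[i][j], dist[i][k] + dist[k][j]). The final matrix gives, for each (i, j), the minimum total weight of any directed path from i to j (possibly empty when i = j).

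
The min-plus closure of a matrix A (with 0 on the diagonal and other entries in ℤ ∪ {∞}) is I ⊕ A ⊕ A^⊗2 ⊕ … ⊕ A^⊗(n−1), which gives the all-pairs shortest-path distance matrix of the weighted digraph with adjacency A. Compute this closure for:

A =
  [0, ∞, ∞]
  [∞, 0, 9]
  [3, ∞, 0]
Closure =
  [0, ∞, ∞]
  [12, 0, 9]
  [3, ∞, 0]

This is the Floyd-Warshall all-pairs shortest-path computation. For each intermediate vertex k = 0, 1, …, 2, update dist[i][j] ← min(dist[i][j], dist[i][k] + dist[k][j]). The final matrix gives, for each (i, j), the minimum total weight of any directed path from i to j (possibly empty when i = j).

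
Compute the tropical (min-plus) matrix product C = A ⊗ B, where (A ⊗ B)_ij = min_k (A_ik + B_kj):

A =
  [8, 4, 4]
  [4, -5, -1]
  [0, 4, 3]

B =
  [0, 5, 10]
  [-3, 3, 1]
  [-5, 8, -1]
A ⊗ B =
  [-1, 7, 3]
  [-8, -2, -4]
  [-2, 5, 2]

Apply the min-plus product entry-by-entry:
  C[0][0] = min over k of (A[0][0] + B[0][0] = 8 + 0 = 8, A[0][1] + B[1][0] = 4 + -3 = 1, A[0][2] + B[2][0] = 4 + -5 = -1) = -1 (attained at k = 2)
  C[0][1] = min over k of (A[0][0] + B[0][1] = 8 + 5 = 13, A[0][1] + B[1][1] = 4 + 3 = 7, A[0][2] + B[2][1] = 4 + 8 = 12) = 7 (attained at k = 1)
  C[0][2] = min over k of (A[0][0] + B[0][2] = 8 + 10 = 18, A[0][1] + B[1][2] = 4 + 1 = 5, A[0][2] + B[2][2] = 4 + -1 = 3) = 3 (attained at k = 2)
  C[1][0] = min over k of (A[1][0] + B[0][0] = 4 + 0 = 4, A[1][1] + B[1][0] = -5 + -3 = -8, A[1][2] + B[2][0] = -1 + -5 = -6) = -8 (attained at k = 1)
  C[1][1] = min over k of (A[1][0] + B[0][1] = 4 + 5 = 9, A[1][1] + B[1][1] = -5 + 3 = -2, A[1][2] + B[2][1] = -1 + 8 = 7) = -2 (attained at k = 1)
  C[1][2] = min over k of (A[1][0] + B[0][2] = 4 + 10 = 14, A[1][1] + B[1][2] = -5 + 1 = -4, A[1][2] + B[2][2] = -1 + -1 = -2) = -4 (attained at k = 1)
  C[2][0] = min over k of (A[2][0] + B[0][0] = 0 + 0 = 0, A[2][1] + B[1][0] = 4 + -3 = 1, A[2][2] + B[2][0] = 3 + -5 = -2) = -2 (attained at k = 2)
  C[2][1] = min over k of (A[2][0] + B[0][1] = 0 + 5 = 5, A[2][1] + B[1][1] = 4 + 3 = 7, A[2][2] + B[2][1] = 3 + 8 = 11) = 5 (attained at k = 0)
  C[2][2] = min over k of (A[2][0] + B[0][2] = 0 + 10 = 10, A[2][1] + B[1][2] = 4 + 1 = 5, A[2][2] + B[2][2] = 3 + -1 = 2) = 2 (attained at k = 2)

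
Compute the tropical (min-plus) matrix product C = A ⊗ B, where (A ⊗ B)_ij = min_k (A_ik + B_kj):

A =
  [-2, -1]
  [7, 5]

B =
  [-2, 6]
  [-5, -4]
A ⊗ B =
  [-6, -5]
  [0, 1]

Apply the min-plus product entry-by-entry:
  C[0][0] = min over k of (A[0][0] + B[0][0] = -2 + -2 = -4, A[0][1] + B[1][0] = -1 + -5 = -6) = -6 (attained at k = 1)
  C[0][1] = min over k of (A[0][0] + B[0][1] = -2 + 6 = 4, A[0][1] + B[1][1] = -1 + -4 = -5) = -5 (attained at k = 1)
  C[1][0] = min over k of (A[1][0] + B[0][0] = 7 + -2 = 5, A[1][1] + B[1][0] = 5 + -5 = 0) = 0 (attained at k = 1)
  C[1][1] = min over k of (A[1][0] + B[0][1] = 7 + 6 = 13, A[1][1] + B[1][1] = 5 + -4 = 1) = 1 (attained at k = 1)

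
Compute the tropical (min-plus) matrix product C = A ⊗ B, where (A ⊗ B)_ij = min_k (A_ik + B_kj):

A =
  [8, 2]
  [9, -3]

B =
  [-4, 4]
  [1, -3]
A ⊗ B =
  [3, -1]
  [-2, -6]

Apply the min-plus product entry-by-entry:
  C[0][0] = min over k of (A[0][0] + B[0][0] = 8 + -4 = 4, A[0][1] + B[1][0] = 2 + 1 = 3) = 3 (attained at k = 1)
  C[0][1] = min over k of (A[0][0] + B[0][1] = 8 + 4 = 12, A[0][1] + B[1][1] = 2 + -3 = -1) = -1 (attained at k = 1)
  C[1][0] = min over k of (A[1][0] + B[0][0] = 9 + -4 = 5, A[1][1] + B[1][0] = -3 + 1 = -2) = -2 (attained at k = 1)
  C[1][1] = min over k of (A[1][0] + B[0][1] = 9 + 4 = 13, A[1][1] + B[1][1] = -3 + -3 = -6) = -6 (attained at k = 1)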